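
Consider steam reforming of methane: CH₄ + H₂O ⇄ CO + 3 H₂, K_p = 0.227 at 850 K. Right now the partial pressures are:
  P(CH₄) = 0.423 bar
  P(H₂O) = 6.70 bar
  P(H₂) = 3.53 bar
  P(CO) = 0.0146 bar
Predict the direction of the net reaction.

Q_p = P(CO)·P(H₂)³ / (P(CH₄)·P(H₂O)) = (0.0146)·(3.53)³ / ((0.423)·(6.70)) = 0.227
Q_p = 0.227 = K_p, so the system is already at equilibrium.

neither direction; the system is at equilibrium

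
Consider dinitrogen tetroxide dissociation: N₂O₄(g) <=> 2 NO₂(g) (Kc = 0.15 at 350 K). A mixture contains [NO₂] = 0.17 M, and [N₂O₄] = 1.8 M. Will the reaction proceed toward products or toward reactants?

to the right

Qc = [NO₂]² / [N₂O₄] = (0.17)² / (1.8) = 0.016
Qc = 0.016 < Kc = 0.15, so the forward reaction proceeds.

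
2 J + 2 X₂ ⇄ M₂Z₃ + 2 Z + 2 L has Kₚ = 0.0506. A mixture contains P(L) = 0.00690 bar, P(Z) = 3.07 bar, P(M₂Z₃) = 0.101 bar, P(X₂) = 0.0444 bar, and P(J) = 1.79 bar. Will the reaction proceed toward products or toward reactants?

in the forward direction

Qₚ = P(M₂Z₃)·P(Z)²·P(L)² / (P(J)²·P(X₂)²) = (0.101)·(3.07)²·(0.00690)² / ((1.79)²·(0.0444)²) = 0.00718
Qₚ = 0.00718 < Kₚ = 0.0506, so the forward reaction proceeds.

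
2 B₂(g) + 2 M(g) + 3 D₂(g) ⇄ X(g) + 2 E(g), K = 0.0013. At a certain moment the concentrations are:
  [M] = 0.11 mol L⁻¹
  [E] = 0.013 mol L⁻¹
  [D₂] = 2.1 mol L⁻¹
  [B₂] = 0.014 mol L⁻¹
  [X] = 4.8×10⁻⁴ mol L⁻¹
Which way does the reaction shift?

reverse (toward reactants)

Q = [X]·[E]² / ([B₂]²·[M]²·[D₂]³) = (4.8×10⁻⁴)·(0.013)² / ((0.014)²·(0.11)²·(2.1)³) = 0.0037
Q = 0.0037 > K = 0.0013, so the reverse reaction proceeds.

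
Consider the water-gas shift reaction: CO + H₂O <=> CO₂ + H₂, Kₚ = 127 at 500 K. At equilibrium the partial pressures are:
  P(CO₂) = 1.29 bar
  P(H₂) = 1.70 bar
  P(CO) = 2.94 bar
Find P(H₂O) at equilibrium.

P(H₂O) = 0.00587 bar

At equilibrium, Kₚ = P(CO₂)·P(H₂) / (P(CO)·P(H₂O)) = 127.
(1.29)·(1.70) / ((2.94)·(P(H₂O))) = 127
P(H₂O) = 0.00587 bar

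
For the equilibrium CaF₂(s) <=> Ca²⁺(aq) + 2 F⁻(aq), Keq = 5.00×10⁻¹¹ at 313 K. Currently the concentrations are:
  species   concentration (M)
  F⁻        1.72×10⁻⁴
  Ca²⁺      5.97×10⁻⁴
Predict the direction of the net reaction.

(CaF₂ is a pure solid — omitted from Q.)
Q = [Ca²⁺]·[F⁻]² = (5.97×10⁻⁴)·(1.72×10⁻⁴)² = 1.77×10⁻¹¹
Q = 1.77×10⁻¹¹ < Keq = 5.00×10⁻¹¹, so the forward reaction proceeds.

toward products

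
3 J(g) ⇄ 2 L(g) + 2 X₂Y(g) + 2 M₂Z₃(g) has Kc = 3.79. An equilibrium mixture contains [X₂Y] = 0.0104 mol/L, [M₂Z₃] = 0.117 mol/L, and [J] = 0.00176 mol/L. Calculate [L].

At equilibrium, Kc = [L]²·[X₂Y]²·[M₂Z₃]² / [J]³ = 3.79.
([L])²·(0.0104)²·(0.117)² / (0.00176)³ = 3.79
[L]² = 0.0140 ⇒ [L] = 0.118 mol/L

[L] = 0.118 mol/L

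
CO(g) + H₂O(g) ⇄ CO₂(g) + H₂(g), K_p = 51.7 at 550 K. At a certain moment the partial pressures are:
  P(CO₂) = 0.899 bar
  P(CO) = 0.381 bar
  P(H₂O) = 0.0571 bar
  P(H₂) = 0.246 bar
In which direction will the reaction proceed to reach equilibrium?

Q_p = P(CO₂)·P(H₂) / (P(CO)·P(H₂O)) = (0.899)·(0.246) / ((0.381)·(0.0571)) = 10.2
Q_p = 10.2 < K_p = 51.7, so the forward reaction proceeds.

to the right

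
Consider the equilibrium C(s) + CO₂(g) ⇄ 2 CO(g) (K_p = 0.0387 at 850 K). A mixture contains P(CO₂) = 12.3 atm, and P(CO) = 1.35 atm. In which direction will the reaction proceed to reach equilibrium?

(C is a pure solid — omitted from Q_p.)
Q_p = P(CO)² / P(CO₂) = (1.35)² / (12.3) = 0.148
Q_p = 0.148 > K_p = 0.0387, so the reverse reaction proceeds.

toward reactants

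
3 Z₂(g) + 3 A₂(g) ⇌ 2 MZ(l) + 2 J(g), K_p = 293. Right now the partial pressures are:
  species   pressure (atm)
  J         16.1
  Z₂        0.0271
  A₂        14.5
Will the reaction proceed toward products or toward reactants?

in the reverse direction

(MZ is a pure liquid — omitted from Q_p.)
Q_p = P(J)² / (P(Z₂)³·P(A₂)³) = (16.1)² / ((0.0271)³·(14.5)³) = 4270
Q_p = 4270 > K_p = 293, so the reverse reaction proceeds.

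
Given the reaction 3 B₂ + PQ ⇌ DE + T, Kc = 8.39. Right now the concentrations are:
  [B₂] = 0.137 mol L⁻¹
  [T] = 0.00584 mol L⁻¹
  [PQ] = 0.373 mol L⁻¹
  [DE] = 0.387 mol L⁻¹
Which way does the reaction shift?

Qc = [DE]·[T] / ([B₂]³·[PQ]) = (0.387)·(0.00584) / ((0.137)³·(0.373)) = 2.36
Qc = 2.36 < Kc = 8.39, so the forward reaction proceeds.

toward products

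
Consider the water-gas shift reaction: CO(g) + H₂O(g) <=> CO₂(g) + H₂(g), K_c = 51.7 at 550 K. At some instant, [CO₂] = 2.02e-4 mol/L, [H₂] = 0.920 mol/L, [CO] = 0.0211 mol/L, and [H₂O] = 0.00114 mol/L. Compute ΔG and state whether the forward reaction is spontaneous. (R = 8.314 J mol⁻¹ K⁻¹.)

Q_c = [CO₂]·[H₂] / ([CO]·[H₂O]) = (2.02e-4)·(0.920) / ((0.0211)·(0.00114)) = 7.73
ΔG = RT ln(Q_c/K_c) = (8.314 J mol⁻¹ K⁻¹)(550 K) × ln(7.73/51.7)
   = (4.573 kJ/mol)(-1.900) = -8.69 kJ/mol
ΔG < 0, so the forward reaction is spontaneous (proceeds forward).

ΔG = -8.69 kJ/mol; the forward reaction is spontaneous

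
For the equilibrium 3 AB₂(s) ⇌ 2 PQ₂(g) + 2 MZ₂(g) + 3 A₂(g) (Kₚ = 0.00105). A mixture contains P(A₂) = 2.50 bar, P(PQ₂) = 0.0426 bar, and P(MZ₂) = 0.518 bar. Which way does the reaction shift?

(AB₂ is a pure solid — omitted from Qₚ.)
Qₚ = P(PQ₂)²·P(MZ₂)²·P(A₂)³ = (0.0426)²·(0.518)²·(2.50)³ = 0.00761
Qₚ = 0.00761 > Kₚ = 0.00105, so the reverse reaction proceeds.

in the reverse direction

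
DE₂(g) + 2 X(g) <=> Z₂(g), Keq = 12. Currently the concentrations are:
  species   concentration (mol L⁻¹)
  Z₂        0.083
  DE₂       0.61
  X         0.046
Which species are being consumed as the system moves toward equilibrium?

Q = [Z₂] / ([DE₂]·[X]²) = (0.083) / ((0.61)·(0.046)²) = 64
Q = 64 > Keq = 12: net reverse reaction.

Z₂ (products)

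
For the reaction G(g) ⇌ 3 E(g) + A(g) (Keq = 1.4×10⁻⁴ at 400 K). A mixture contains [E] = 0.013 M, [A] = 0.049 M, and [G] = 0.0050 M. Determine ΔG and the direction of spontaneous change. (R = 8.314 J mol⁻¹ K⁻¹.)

ΔG = -6.23 kJ/mol; the forward reaction is spontaneous

Q = [E]³·[A] / [G] = (0.013)³·(0.049) / (0.0050) = 2.15×10⁻⁵
ΔG = RT ln(Q/Keq) = (8.314 J mol⁻¹ K⁻¹)(400 K) × ln(2.15×10⁻⁵/1.4×10⁻⁴)
   = (3.326 kJ/mol)(-1.874) = -6.23 kJ/mol
ΔG < 0, so the forward reaction is spontaneous (proceeds forward).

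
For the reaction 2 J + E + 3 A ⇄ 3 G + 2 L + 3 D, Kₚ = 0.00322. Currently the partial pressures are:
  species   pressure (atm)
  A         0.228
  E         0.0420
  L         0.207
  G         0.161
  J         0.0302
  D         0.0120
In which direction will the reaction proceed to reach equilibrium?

toward products

Qₚ = P(G)³·P(L)²·P(D)³ / (P(J)²·P(E)·P(A)³) = (0.161)³·(0.207)²·(0.0120)³ / ((0.0302)²·(0.0420)·(0.228)³) = 6.81e-4
Qₚ = 6.81e-4 < Kₚ = 0.00322, so the forward reaction proceeds.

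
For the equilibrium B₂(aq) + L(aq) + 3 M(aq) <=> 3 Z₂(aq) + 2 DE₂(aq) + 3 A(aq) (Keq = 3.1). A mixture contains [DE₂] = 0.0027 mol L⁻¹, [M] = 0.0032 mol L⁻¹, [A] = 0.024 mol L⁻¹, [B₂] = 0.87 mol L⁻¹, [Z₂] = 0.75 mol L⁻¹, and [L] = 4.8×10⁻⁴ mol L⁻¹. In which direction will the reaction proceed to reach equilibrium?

no net change (already at equilibrium)

Q = [Z₂]³·[DE₂]²·[A]³ / ([B₂]·[L]·[M]³) = (0.75)³·(0.0027)²·(0.024)³ / ((0.87)·(4.8×10⁻⁴)·(0.0032)³) = 3.1
Q = 3.1 = Keq, so the system is already at equilibrium.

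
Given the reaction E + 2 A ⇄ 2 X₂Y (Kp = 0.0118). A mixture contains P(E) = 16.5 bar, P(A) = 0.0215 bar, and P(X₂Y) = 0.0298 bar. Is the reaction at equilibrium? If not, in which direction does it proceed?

reverse (toward reactants)

Qp = P(X₂Y)² / (P(E)·P(A)²) = (0.0298)² / ((16.5)·(0.0215)²) = 0.116
Qp = 0.116 > Kp = 0.0118, so the reverse reaction proceeds.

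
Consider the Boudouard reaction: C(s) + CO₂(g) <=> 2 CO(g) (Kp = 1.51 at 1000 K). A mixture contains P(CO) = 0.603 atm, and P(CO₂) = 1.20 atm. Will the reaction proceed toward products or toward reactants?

(C is a pure solid — omitted from Qp.)
Qp = P(CO)² / P(CO₂) = (0.603)² / (1.20) = 0.303
Qp = 0.303 < Kp = 1.51, so the forward reaction proceeds.

to the right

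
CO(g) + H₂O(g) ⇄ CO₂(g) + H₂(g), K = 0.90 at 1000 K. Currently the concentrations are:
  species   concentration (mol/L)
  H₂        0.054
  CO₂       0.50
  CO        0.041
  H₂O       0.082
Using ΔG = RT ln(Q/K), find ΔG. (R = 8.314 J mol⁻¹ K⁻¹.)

Q = [CO₂]·[H₂] / ([CO]·[H₂O]) = (0.50)·(0.054) / ((0.041)·(0.082)) = 8.03
ΔG = RT ln(Q/K) = (8.314 J mol⁻¹ K⁻¹)(1000 K) × ln(8.03/0.90)
   = (8.314 kJ/mol)(2.189) = 18.2 kJ/mol
ΔG > 0, so the forward reaction is non-spontaneous (proceeds in reverse).

ΔG = 18.2 kJ/mol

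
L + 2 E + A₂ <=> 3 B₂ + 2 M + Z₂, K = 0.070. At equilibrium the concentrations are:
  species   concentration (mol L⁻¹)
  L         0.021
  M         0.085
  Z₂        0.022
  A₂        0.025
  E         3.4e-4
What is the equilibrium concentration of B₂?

[B₂] = 0.0030 mol L⁻¹

At equilibrium, K = [B₂]³·[M]²·[Z₂] / ([L]·[E]²·[A₂]) = 0.070.
([B₂])³·(0.085)²·(0.022) / ((0.021)·(3.4e-4)²·(0.025)) = 0.070
[B₂]³ = 2.67e-8 ⇒ [B₂] = 0.0030 mol L⁻¹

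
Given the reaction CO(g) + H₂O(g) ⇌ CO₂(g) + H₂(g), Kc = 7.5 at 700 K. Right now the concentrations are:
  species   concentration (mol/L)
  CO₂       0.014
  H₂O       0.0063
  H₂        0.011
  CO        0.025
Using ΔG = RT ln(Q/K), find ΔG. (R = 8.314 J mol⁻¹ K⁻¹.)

ΔG = -11.9 kJ/mol

Qc = [CO₂]·[H₂] / ([CO]·[H₂O]) = (0.014)·(0.011) / ((0.025)·(0.0063)) = 0.978
ΔG = RT ln(Qc/Kc) = (8.314 J mol⁻¹ K⁻¹)(700 K) × ln(0.978/7.5)
   = (5.820 kJ/mol)(-2.037) = -11.9 kJ/mol
ΔG < 0, so the forward reaction is spontaneous (proceeds forward).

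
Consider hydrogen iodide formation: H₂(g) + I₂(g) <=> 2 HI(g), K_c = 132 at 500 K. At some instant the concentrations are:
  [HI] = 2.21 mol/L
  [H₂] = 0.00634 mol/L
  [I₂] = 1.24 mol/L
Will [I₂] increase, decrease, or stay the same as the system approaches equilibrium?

Q_c = [HI]² / ([H₂]·[I₂]) = (2.21)² / ((0.00634)·(1.24)) = 621
Q_c = 621 > K_c = 132: net reverse reaction.
I₂ is a reactant, so it increases.

increase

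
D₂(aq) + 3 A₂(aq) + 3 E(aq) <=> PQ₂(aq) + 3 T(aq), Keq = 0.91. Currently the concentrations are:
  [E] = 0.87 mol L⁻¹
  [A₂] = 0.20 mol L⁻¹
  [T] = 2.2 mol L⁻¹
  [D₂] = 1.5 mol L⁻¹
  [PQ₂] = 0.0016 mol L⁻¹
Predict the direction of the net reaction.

reverse (toward reactants)

Q = [PQ₂]·[T]³ / ([D₂]·[A₂]³·[E]³) = (0.0016)·(2.2)³ / ((1.5)·(0.20)³·(0.87)³) = 2.2
Q = 2.2 > Keq = 0.91, so the reverse reaction proceeds.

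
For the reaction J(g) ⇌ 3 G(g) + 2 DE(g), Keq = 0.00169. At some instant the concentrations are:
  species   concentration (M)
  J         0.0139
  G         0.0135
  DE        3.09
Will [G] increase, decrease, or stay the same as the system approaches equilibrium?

stay the same

Q = [G]³·[DE]² / [J] = (0.0135)³·(3.09)² / (0.0139) = 0.00169
Q = 0.00169 = Keq; the system is at equilibrium.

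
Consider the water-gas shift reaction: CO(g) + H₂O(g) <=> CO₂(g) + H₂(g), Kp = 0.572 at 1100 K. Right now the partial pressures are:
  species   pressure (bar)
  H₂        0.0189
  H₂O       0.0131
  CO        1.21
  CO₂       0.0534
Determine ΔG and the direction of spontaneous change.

ΔG = -20.1 kJ/mol; the forward reaction is spontaneous

Qp = P(CO₂)·P(H₂) / (P(CO)·P(H₂O)) = (0.0534)·(0.0189) / ((1.21)·(0.0131)) = 0.0637
ΔG = RT ln(Qp/Kp) = (8.314 J mol⁻¹ K⁻¹)(1100 K) × ln(0.0637/0.572)
   = (9.145 kJ/mol)(-2.195) = -20.1 kJ/mol
ΔG < 0, so the forward reaction is spontaneous (proceeds forward).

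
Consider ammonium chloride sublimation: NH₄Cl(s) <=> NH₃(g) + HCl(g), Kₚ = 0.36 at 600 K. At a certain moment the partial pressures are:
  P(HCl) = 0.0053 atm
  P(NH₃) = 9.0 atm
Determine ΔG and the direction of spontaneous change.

ΔG = -10.1 kJ/mol; the forward reaction is spontaneous

(NH₄Cl is a pure solid — omitted from Qₚ.)
Qₚ = P(NH₃)·P(HCl) = (9.0)·(0.0053) = 0.0477
ΔG = RT ln(Qₚ/Kₚ) = (8.314 J mol⁻¹ K⁻¹)(600 K) × ln(0.0477/0.36)
   = (4.988 kJ/mol)(-2.021) = -10.1 kJ/mol
ΔG < 0, so the forward reaction is spontaneous (proceeds forward).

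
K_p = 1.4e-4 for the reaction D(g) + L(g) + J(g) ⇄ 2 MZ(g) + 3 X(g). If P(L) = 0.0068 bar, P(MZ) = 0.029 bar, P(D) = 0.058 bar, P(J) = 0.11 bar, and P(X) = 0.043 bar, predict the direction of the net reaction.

Q_p = P(MZ)²·P(X)³ / (P(D)·P(L)·P(J)) = (0.029)²·(0.043)³ / ((0.058)·(0.0068)·(0.11)) = 0.0015
Q_p = 0.0015 > K_p = 1.4e-4, so the reverse reaction proceeds.

to the left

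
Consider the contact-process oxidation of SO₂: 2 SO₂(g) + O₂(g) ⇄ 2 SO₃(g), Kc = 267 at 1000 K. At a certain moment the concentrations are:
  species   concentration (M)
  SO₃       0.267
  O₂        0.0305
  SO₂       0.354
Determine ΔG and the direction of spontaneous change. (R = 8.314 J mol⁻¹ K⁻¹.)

Qc = [SO₃]² / ([SO₂]²·[O₂]) = (0.267)² / ((0.354)²·(0.0305)) = 18.7
ΔG = RT ln(Qc/Kc) = (8.314 J mol⁻¹ K⁻¹)(1000 K) × ln(18.7/267)
   = (8.314 kJ/mol)(-2.659) = -22.1 kJ/mol
ΔG < 0, so the forward reaction is spontaneous (proceeds forward).

ΔG = -22.1 kJ/mol; the forward reaction is spontaneous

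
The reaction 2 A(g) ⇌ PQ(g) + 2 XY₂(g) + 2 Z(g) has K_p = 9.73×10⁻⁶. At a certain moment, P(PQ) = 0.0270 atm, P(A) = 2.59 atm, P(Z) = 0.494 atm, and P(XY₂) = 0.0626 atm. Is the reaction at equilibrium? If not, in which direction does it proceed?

Q_p = P(PQ)·P(XY₂)²·P(Z)² / P(A)² = (0.0270)·(0.0626)²·(0.494)² / (2.59)² = 3.85×10⁻⁶
Q_p = 3.85×10⁻⁶ < K_p = 9.73×10⁻⁶, so the forward reaction proceeds.

forward (toward products)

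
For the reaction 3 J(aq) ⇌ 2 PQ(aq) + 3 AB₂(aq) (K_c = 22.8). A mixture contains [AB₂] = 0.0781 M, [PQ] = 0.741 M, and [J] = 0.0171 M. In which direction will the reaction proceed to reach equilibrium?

to the left

Q_c = [PQ]²·[AB₂]³ / [J]³ = (0.741)²·(0.0781)³ / (0.0171)³ = 52.3
Q_c = 52.3 > K_c = 22.8, so the reverse reaction proceeds.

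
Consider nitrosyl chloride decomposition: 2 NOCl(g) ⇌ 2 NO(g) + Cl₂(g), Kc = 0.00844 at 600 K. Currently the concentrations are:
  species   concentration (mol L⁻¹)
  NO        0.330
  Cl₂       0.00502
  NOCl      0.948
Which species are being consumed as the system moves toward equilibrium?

NOCl (reactants)

Qc = [NO]²·[Cl₂] / [NOCl]² = (0.330)²·(0.00502) / (0.948)² = 6.08×10⁻⁴
Qc = 6.08×10⁻⁴ < Kc = 0.00844: net forward reaction.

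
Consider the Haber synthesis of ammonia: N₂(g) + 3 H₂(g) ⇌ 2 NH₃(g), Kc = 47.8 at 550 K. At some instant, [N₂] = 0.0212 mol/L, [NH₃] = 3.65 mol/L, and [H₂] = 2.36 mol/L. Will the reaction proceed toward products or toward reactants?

at equilibrium

Qc = [NH₃]² / ([N₂]·[H₂]³) = (3.65)² / ((0.0212)·(2.36)³) = 47.8
Qc = 47.8 = Kc, so the system is already at equilibrium.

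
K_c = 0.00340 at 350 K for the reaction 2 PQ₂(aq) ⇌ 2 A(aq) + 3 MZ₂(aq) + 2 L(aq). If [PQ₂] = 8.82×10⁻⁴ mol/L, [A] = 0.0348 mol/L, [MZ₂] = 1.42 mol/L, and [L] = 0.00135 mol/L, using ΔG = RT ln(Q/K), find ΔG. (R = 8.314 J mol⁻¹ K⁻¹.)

Q_c = [A]²·[MZ₂]³·[L]² / [PQ₂]² = (0.0348)²·(1.42)³·(0.00135)² / (8.82×10⁻⁴)² = 0.00812
ΔG = RT ln(Q_c/K_c) = (8.314 J mol⁻¹ K⁻¹)(350 K) × ln(0.00812/0.00340)
   = (2.910 kJ/mol)(0.8706) = 2.53 kJ/mol
ΔG > 0, so the forward reaction is non-spontaneous (proceeds in reverse).

ΔG = 2.53 kJ/mol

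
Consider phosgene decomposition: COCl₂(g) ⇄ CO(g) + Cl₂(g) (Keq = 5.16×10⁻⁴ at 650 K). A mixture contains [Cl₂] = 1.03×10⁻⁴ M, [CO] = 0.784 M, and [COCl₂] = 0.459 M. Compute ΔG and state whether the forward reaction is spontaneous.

ΔG = -5.81 kJ/mol; the forward reaction is spontaneous

Q = [CO]·[Cl₂] / [COCl₂] = (0.784)·(1.03×10⁻⁴) / (0.459) = 1.76×10⁻⁴
ΔG = RT ln(Q/Keq) = (8.314 J mol⁻¹ K⁻¹)(650 K) × ln(1.76×10⁻⁴/5.16×10⁻⁴)
   = (5.404 kJ/mol)(-1.076) = -5.81 kJ/mol
ΔG < 0, so the forward reaction is spontaneous (proceeds forward).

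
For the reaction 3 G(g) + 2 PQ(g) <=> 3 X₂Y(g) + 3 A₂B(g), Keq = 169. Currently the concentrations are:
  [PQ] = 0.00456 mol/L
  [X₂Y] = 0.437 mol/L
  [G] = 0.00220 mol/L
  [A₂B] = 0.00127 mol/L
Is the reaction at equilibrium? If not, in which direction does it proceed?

Q = [X₂Y]³·[A₂B]³ / ([G]³·[PQ]²) = (0.437)³·(0.00127)³ / ((0.00220)³·(0.00456)²) = 772
Q = 772 > Keq = 169, so the reverse reaction proceeds.

to the left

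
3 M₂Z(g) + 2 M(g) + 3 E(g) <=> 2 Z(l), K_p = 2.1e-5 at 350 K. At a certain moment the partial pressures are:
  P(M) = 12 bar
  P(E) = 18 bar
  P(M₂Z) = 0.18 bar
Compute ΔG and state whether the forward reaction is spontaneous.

ΔG = 6.62 kJ/mol; the forward reaction is non-spontaneous

(Z is a pure liquid — omitted from Q_p.)
Q_p = 1 / (P(M₂Z)³·P(M)²·P(E)³) = 1 / ((0.18)³·(12)²·(18)³) = 2.04e-4
ΔG = RT ln(Q_p/K_p) = (8.314 J mol⁻¹ K⁻¹)(350 K) × ln(2.04e-4/2.1e-5)
   = (2.910 kJ/mol)(2.274) = 6.62 kJ/mol
ΔG > 0, so the forward reaction is non-spontaneous (proceeds in reverse).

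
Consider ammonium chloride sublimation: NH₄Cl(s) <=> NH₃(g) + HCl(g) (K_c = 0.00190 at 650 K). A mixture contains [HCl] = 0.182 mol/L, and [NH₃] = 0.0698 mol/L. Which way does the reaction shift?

(NH₄Cl is a pure solid — omitted from Q_c.)
Q_c = [NH₃]·[HCl] = (0.0698)·(0.182) = 0.0127
Q_c = 0.0127 > K_c = 0.00190, so the reverse reaction proceeds.

reverse (toward reactants)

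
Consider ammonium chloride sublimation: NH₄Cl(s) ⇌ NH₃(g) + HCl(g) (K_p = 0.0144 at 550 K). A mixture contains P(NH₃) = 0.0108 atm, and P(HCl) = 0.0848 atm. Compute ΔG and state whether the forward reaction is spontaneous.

(NH₄Cl is a pure solid — omitted from Q_p.)
Q_p = P(NH₃)·P(HCl) = (0.0108)·(0.0848) = 9.16×10⁻⁴
ΔG = RT ln(Q_p/K_p) = (8.314 J mol⁻¹ K⁻¹)(550 K) × ln(9.16×10⁻⁴/0.0144)
   = (4.573 kJ/mol)(-2.755) = -12.6 kJ/mol
ΔG < 0, so the forward reaction is spontaneous (proceeds forward).

ΔG = -12.6 kJ/mol; the forward reaction is spontaneous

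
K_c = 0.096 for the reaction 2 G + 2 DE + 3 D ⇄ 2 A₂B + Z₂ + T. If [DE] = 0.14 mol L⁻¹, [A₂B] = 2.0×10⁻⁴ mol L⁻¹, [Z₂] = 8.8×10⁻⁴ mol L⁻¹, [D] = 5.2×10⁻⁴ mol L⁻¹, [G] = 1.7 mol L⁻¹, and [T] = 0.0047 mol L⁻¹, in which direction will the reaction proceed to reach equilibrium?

toward products

Q_c = [A₂B]²·[Z₂]·[T] / ([G]²·[DE]²·[D]³) = (2.0×10⁻⁴)²·(8.8×10⁻⁴)·(0.0047) / ((1.7)²·(0.14)²·(5.2×10⁻⁴)³) = 0.021
Q_c = 0.021 < K_c = 0.096, so the forward reaction proceeds.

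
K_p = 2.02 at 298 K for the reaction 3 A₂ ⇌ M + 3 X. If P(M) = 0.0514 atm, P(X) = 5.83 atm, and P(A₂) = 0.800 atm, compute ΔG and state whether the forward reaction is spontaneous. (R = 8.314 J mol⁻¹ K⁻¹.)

ΔG = 5.67 kJ/mol; the forward reaction is non-spontaneous

Q_p = P(M)·P(X)³ / P(A₂)³ = (0.0514)·(5.83)³ / (0.800)³ = 19.9
ΔG = RT ln(Q_p/K_p) = (8.314 J mol⁻¹ K⁻¹)(298 K) × ln(19.9/2.02)
   = (2.478 kJ/mol)(2.288) = 5.67 kJ/mol
ΔG > 0, so the forward reaction is non-spontaneous (proceeds in reverse).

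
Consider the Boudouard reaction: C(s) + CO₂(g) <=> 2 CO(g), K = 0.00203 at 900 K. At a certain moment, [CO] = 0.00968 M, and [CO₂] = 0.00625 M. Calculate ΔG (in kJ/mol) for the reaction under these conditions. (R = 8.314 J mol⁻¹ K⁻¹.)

(C is a pure solid — omitted from Q.)
Q = [CO]² / [CO₂] = (0.00968)² / (0.00625) = 0.0150
ΔG = RT ln(Q/K) = (8.314 J mol⁻¹ K⁻¹)(900 K) × ln(0.0150/0.00203)
   = (7.483 kJ/mol)(2.000) = 15.0 kJ/mol
ΔG > 0, so the forward reaction is non-spontaneous (proceeds in reverse).

ΔG = 15.0 kJ/mol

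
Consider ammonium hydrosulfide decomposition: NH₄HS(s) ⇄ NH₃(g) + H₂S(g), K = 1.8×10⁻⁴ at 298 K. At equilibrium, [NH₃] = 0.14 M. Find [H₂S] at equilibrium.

(NH₄HS is a pure solid — omitted from K.)
At equilibrium, K = [NH₃]·[H₂S] = 1.8×10⁻⁴.
(0.14)·([H₂S]) = 1.8×10⁻⁴
[H₂S] = 0.00129 = 0.0013 M

[H₂S] = 0.0013 M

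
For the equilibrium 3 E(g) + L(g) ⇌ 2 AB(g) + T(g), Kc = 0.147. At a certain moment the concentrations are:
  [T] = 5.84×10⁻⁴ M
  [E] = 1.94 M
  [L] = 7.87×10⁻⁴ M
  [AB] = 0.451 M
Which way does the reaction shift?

Qc = [AB]²·[T] / ([E]³·[L]) = (0.451)²·(5.84×10⁻⁴) / ((1.94)³·(7.87×10⁻⁴)) = 0.0207
Qc = 0.0207 < Kc = 0.147, so the forward reaction proceeds.

to the right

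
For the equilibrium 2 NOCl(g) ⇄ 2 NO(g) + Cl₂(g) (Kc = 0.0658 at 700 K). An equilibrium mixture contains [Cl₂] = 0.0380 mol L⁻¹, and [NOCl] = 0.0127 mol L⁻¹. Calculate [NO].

[NO] = 0.0167 mol L⁻¹

At equilibrium, Kc = [NO]²·[Cl₂] / [NOCl]² = 0.0658.
([NO])²·(0.0380) / (0.0127)² = 0.0658
[NO]² = 2.79×10⁻⁴ ⇒ [NO] = 0.0167 mol L⁻¹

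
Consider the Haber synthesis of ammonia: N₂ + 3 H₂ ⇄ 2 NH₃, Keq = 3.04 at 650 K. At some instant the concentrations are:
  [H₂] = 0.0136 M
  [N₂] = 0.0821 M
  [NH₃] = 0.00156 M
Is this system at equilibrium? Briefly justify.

Q = [NH₃]² / ([N₂]·[H₂]³) = (0.00156)² / ((0.0821)·(0.0136)³) = 11.8
Q = 11.8 > Keq = 3.04: net reverse reaction.

no; Q > K, reaction proceeds in reverse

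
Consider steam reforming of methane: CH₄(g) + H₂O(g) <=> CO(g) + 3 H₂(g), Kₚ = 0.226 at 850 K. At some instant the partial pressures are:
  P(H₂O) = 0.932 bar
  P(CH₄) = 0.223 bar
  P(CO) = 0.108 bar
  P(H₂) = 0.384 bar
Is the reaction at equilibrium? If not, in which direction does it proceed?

in the forward direction

Qₚ = P(CO)·P(H₂)³ / (P(CH₄)·P(H₂O)) = (0.108)·(0.384)³ / ((0.223)·(0.932)) = 0.0294
Qₚ = 0.0294 < Kₚ = 0.226, so the forward reaction proceeds.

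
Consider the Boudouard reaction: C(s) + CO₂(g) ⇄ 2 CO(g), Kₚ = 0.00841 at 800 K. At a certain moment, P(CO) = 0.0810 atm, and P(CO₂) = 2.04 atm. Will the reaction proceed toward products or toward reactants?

(C is a pure solid — omitted from Qₚ.)
Qₚ = P(CO)² / P(CO₂) = (0.0810)² / (2.04) = 0.00322
Qₚ = 0.00322 < Kₚ = 0.00841, so the forward reaction proceeds.

toward products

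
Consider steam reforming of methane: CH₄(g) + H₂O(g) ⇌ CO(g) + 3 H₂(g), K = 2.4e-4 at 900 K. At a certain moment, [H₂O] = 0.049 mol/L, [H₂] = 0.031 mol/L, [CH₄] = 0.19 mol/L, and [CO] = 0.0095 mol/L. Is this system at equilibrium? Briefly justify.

Q = [CO]·[H₂]³ / ([CH₄]·[H₂O]) = (0.0095)·(0.031)³ / ((0.19)·(0.049)) = 3.0e-5
Q = 3.0e-5 < K = 2.4e-4: net forward reaction.

no; Q < K, reaction proceeds forward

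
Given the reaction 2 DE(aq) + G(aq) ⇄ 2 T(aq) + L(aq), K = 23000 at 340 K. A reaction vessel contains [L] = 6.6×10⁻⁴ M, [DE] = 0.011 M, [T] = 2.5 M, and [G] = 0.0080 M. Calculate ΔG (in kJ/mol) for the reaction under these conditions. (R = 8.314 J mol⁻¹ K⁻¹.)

ΔG = -4.77 kJ/mol

Q = [T]²·[L] / ([DE]²·[G]) = (2.5)²·(6.6×10⁻⁴) / ((0.011)²·(0.0080)) = 4260
ΔG = RT ln(Q/K) = (8.314 J mol⁻¹ K⁻¹)(340 K) × ln(4260/23000)
   = (2.827 kJ/mol)(-1.686) = -4.77 kJ/mol
ΔG < 0, so the forward reaction is spontaneous (proceeds forward).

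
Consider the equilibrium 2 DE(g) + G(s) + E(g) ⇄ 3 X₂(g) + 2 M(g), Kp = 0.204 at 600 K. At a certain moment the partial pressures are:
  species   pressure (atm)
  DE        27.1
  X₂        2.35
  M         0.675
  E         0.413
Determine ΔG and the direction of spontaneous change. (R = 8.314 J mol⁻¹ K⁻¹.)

(G is a pure solid — omitted from Qp.)
Qp = P(X₂)³·P(M)² / (P(DE)²·P(E)) = (2.35)³·(0.675)² / ((27.1)²·(0.413)) = 0.0195
ΔG = RT ln(Qp/Kp) = (8.314 J mol⁻¹ K⁻¹)(600 K) × ln(0.0195/0.204)
   = (4.988 kJ/mol)(-2.348) = -11.7 kJ/mol
ΔG < 0, so the forward reaction is spontaneous (proceeds forward).

ΔG = -11.7 kJ/mol; the forward reaction is spontaneous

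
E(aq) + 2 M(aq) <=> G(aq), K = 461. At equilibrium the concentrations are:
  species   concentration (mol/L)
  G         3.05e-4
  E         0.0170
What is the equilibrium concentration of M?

[M] = 0.00624 mol/L

At equilibrium, K = [G] / ([E]·[M]²) = 461.
(3.05e-4) / ((0.0170)·([M])²) = 461
[M]² = 3.89e-5 ⇒ [M] = 0.00624 mol/L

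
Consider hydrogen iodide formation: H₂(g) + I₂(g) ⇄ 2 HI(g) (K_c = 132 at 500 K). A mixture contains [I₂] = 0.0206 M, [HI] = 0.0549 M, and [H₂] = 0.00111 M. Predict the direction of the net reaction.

Q_c = [HI]² / ([H₂]·[I₂]) = (0.0549)² / ((0.00111)·(0.0206)) = 132
Q_c = 132 = K_c, so the system is already at equilibrium.

at equilibrium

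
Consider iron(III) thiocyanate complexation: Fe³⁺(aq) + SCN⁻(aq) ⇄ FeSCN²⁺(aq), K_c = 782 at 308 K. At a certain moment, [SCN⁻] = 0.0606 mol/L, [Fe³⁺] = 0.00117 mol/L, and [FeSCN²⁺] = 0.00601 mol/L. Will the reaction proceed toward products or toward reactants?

in the forward direction

Q_c = [FeSCN²⁺] / ([Fe³⁺]·[SCN⁻]) = (0.00601) / ((0.00117)·(0.0606)) = 84.8
Q_c = 84.8 < K_c = 782, so the forward reaction proceeds.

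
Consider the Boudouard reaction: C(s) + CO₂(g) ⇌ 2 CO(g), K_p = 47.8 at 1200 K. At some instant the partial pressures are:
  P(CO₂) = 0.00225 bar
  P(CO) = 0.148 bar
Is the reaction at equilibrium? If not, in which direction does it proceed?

toward products

(C is a pure solid — omitted from Q_p.)
Q_p = P(CO)² / P(CO₂) = (0.148)² / (0.00225) = 9.74
Q_p = 9.74 < K_p = 47.8, so the forward reaction proceeds.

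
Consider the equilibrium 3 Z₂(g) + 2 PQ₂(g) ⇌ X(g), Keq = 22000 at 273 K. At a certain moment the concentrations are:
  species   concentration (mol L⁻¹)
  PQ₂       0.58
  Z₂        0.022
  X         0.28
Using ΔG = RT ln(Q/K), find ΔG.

Q = [X] / ([Z₂]³·[PQ₂]²) = (0.28) / ((0.022)³·(0.58)²) = 78200
ΔG = RT ln(Q/Keq) = (8.314 J mol⁻¹ K⁻¹)(273 K) × ln(78200/22000)
   = (2.270 kJ/mol)(1.268) = 2.88 kJ/mol
ΔG > 0, so the forward reaction is non-spontaneous (proceeds in reverse).

ΔG = 2.88 kJ/mol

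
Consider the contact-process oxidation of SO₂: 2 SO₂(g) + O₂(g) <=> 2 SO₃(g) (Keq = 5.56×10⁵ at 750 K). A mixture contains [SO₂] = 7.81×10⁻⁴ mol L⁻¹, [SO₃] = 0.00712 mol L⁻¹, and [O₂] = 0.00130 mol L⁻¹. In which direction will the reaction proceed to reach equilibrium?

Q = [SO₃]² / ([SO₂]²·[O₂]) = (0.00712)² / ((7.81×10⁻⁴)²·(0.00130)) = 63900
Q = 63900 < Keq = 5.56×10⁵, so the forward reaction proceeds.

forward (toward products)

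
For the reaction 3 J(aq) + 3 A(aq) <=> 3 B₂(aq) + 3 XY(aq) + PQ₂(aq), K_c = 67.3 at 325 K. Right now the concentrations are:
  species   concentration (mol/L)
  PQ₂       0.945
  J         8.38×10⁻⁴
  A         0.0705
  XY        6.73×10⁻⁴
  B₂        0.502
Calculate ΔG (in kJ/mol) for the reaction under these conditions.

ΔG = 2.61 kJ/mol

Q_c = [B₂]³·[XY]³·[PQ₂] / ([J]³·[A]³) = (0.502)³·(6.73×10⁻⁴)³·(0.945) / ((8.38×10⁻⁴)³·(0.0705)³) = 177
ΔG = RT ln(Q_c/K_c) = (8.314 J mol⁻¹ K⁻¹)(325 K) × ln(177/67.3)
   = (2.702 kJ/mol)(0.9670) = 2.61 kJ/mol
ΔG > 0, so the forward reaction is non-spontaneous (proceeds in reverse).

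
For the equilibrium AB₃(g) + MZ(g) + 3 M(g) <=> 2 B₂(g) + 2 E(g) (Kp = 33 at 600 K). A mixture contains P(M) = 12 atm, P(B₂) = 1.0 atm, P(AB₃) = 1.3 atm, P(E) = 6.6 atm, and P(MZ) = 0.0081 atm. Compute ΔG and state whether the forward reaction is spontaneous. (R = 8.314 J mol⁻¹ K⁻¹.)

Qp = P(B₂)²·P(E)² / (P(AB₃)·P(MZ)·P(M)³) = (1.0)²·(6.6)² / ((1.3)·(0.0081)·(12)³) = 2.39
ΔG = RT ln(Qp/Kp) = (8.314 J mol⁻¹ K⁻¹)(600 K) × ln(2.39/33)
   = (4.988 kJ/mol)(-2.625) = -13.1 kJ/mol
ΔG < 0, so the forward reaction is spontaneous (proceeds forward).

ΔG = -13.1 kJ/mol; the forward reaction is spontaneous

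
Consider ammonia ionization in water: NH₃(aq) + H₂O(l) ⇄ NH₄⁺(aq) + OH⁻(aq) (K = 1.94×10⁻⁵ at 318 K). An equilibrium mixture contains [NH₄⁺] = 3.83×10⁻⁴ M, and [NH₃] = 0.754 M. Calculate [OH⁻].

[OH⁻] = 0.0382 M

(H₂O is a pure liquid — omitted from K.)
At equilibrium, K = [NH₄⁺]·[OH⁻] / [NH₃] = 1.94×10⁻⁵.
(3.83×10⁻⁴)·([OH⁻]) / (0.754) = 1.94×10⁻⁵
[OH⁻] = 0.0382 M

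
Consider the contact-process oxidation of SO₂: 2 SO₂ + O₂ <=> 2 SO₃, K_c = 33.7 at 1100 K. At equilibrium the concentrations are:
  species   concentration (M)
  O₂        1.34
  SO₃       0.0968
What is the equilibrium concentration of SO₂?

[SO₂] = 0.0144 M

At equilibrium, K_c = [SO₃]² / ([SO₂]²·[O₂]) = 33.7.
(0.0968)² / (([SO₂])²·(1.34)) = 33.7
[SO₂]² = 2.07×10⁻⁴ ⇒ [SO₂] = 0.0144 M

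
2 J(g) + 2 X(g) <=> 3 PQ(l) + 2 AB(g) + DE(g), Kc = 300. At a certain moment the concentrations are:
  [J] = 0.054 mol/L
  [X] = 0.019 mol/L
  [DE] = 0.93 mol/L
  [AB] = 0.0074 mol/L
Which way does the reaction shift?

(PQ is a pure liquid — omitted from Qc.)
Qc = [AB]²·[DE] / ([J]²·[X]²) = (0.0074)²·(0.93) / ((0.054)²·(0.019)²) = 48
Qc = 48 < Kc = 300, so the forward reaction proceeds.

toward products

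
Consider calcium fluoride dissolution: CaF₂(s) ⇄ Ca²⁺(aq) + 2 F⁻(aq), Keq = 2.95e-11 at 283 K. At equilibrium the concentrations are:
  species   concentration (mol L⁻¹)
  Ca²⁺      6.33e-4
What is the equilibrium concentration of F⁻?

[F⁻] = 2.16e-4 mol L⁻¹

(CaF₂ is a pure solid — omitted from Keq.)
At equilibrium, Keq = [Ca²⁺]·[F⁻]² = 2.95e-11.
(6.33e-4)·([F⁻])² = 2.95e-11
[F⁻]² = 4.66e-8 ⇒ [F⁻] = 2.16e-4 mol L⁻¹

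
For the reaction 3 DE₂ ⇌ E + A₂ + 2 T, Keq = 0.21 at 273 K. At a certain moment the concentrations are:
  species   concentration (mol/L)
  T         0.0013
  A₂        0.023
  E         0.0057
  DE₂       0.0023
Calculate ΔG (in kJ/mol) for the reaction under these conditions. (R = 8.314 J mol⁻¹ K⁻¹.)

Q = [E]·[A₂]·[T]² / [DE₂]³ = (0.0057)·(0.023)·(0.0013)² / (0.0023)³ = 0.0182
ΔG = RT ln(Q/Keq) = (8.314 J mol⁻¹ K⁻¹)(273 K) × ln(0.0182/0.21)
   = (2.270 kJ/mol)(-2.446) = -5.55 kJ/mol
ΔG < 0, so the forward reaction is spontaneous (proceeds forward).

ΔG = -5.55 kJ/mol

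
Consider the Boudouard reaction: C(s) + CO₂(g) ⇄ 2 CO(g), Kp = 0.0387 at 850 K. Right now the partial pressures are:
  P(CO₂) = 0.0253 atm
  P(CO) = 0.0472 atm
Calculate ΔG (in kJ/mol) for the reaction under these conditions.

(C is a pure solid — omitted from Qp.)
Qp = P(CO)² / P(CO₂) = (0.0472)² / (0.0253) = 0.0881
ΔG = RT ln(Qp/Kp) = (8.314 J mol⁻¹ K⁻¹)(850 K) × ln(0.0881/0.0387)
   = (7.067 kJ/mol)(0.8226) = 5.81 kJ/mol
ΔG > 0, so the forward reaction is non-spontaneous (proceeds in reverse).

ΔG = 5.81 kJ/mol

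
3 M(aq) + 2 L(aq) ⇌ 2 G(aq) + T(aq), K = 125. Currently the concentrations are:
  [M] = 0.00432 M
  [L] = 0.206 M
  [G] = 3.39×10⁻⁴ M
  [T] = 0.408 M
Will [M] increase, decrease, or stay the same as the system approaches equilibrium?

Q = [G]²·[T] / ([M]³·[L]²) = (3.39×10⁻⁴)²·(0.408) / ((0.00432)³·(0.206)²) = 13.7
Q = 13.7 < K = 125: net forward reaction.
M is a reactant, so it decreases.

decrease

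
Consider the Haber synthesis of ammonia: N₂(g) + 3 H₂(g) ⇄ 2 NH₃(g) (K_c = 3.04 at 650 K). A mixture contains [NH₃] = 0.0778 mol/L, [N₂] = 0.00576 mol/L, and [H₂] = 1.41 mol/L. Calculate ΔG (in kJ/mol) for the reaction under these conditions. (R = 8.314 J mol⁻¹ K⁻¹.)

Q_c = [NH₃]² / ([N₂]·[H₂]³) = (0.0778)² / ((0.00576)·(1.41)³) = 0.375
ΔG = RT ln(Q_c/K_c) = (8.314 J mol⁻¹ K⁻¹)(650 K) × ln(0.375/3.04)
   = (5.404 kJ/mol)(-2.093) = -11.3 kJ/mol
ΔG < 0, so the forward reaction is spontaneous (proceeds forward).

ΔG = -11.3 kJ/mol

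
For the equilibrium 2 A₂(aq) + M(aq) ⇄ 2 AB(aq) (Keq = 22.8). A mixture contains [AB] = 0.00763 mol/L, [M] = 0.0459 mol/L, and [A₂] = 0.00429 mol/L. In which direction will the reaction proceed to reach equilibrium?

toward reactants

Q = [AB]² / ([A₂]²·[M]) = (0.00763)² / ((0.00429)²·(0.0459)) = 68.9
Q = 68.9 > Keq = 22.8, so the reverse reaction proceeds.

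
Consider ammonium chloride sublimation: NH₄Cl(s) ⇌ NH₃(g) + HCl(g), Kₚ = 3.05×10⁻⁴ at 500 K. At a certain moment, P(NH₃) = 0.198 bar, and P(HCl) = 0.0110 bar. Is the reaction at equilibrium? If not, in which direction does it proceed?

toward reactants

(NH₄Cl is a pure solid — omitted from Qₚ.)
Qₚ = P(NH₃)·P(HCl) = (0.198)·(0.0110) = 0.00218
Qₚ = 0.00218 > Kₚ = 3.05×10⁻⁴, so the reverse reaction proceeds.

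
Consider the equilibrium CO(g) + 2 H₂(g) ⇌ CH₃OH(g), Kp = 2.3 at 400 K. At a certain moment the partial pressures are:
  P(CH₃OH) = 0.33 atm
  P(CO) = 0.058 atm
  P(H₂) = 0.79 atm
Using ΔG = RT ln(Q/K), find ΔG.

Qp = P(CH₃OH) / (P(CO)·P(H₂)²) = (0.33) / ((0.058)·(0.79)²) = 9.12
ΔG = RT ln(Qp/Kp) = (8.314 J mol⁻¹ K⁻¹)(400 K) × ln(9.12/2.3)
   = (3.326 kJ/mol)(1.378) = 4.58 kJ/mol
ΔG > 0, so the forward reaction is non-spontaneous (proceeds in reverse).

ΔG = 4.58 kJ/mol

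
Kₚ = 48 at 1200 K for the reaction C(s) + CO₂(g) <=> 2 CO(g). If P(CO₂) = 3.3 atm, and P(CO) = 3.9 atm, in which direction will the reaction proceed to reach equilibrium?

forward (toward products)

(C is a pure solid — omitted from Qₚ.)
Qₚ = P(CO)² / P(CO₂) = (3.9)² / (3.3) = 4.6
Qₚ = 4.6 < Kₚ = 48, so the forward reaction proceeds.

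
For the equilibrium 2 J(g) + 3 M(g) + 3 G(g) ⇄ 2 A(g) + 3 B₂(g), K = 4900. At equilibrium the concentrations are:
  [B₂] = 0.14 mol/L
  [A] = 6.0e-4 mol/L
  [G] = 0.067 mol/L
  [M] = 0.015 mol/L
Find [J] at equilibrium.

At equilibrium, K = [A]²·[B₂]³ / ([J]²·[M]³·[G]³) = 4900.
(6.0e-4)²·(0.14)³ / (([J])²·(0.015)³·(0.067)³) = 4900
[J]² = 1.99e-4 ⇒ [J] = 0.014 mol/L

[J] = 0.014 mol/L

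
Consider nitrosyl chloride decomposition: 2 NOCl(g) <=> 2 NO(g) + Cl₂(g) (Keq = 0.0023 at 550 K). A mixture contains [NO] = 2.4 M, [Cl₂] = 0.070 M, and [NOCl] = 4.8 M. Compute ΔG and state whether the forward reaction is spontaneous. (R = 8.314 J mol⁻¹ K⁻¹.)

Q = [NO]²·[Cl₂] / [NOCl]² = (2.4)²·(0.070) / (4.8)² = 0.0175
ΔG = RT ln(Q/Keq) = (8.314 J mol⁻¹ K⁻¹)(550 K) × ln(0.0175/0.0023)
   = (4.573 kJ/mol)(2.029) = 9.28 kJ/mol
ΔG > 0, so the forward reaction is non-spontaneous (proceeds in reverse).

ΔG = 9.28 kJ/mol; the forward reaction is non-spontaneous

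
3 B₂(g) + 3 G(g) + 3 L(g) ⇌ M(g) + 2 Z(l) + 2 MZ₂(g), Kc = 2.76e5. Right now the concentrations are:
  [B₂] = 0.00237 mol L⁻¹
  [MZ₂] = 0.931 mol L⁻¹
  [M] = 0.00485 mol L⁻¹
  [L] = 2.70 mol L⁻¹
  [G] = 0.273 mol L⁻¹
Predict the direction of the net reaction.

in the reverse direction

(Z is a pure liquid — omitted from Qc.)
Qc = [M]·[MZ₂]² / ([B₂]³·[G]³·[L]³) = (0.00485)·(0.931)² / ((0.00237)³·(0.273)³·(2.70)³) = 7.89e5
Qc = 7.89e5 > Kc = 2.76e5, so the reverse reaction proceeds.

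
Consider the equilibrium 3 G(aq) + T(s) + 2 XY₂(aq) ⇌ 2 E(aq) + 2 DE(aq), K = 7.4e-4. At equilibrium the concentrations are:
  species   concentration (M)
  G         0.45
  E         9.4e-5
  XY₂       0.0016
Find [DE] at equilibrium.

[DE] = 0.14 M

(T is a pure solid — omitted from K.)
At equilibrium, K = [E]²·[DE]² / ([G]³·[XY₂]²) = 7.4e-4.
(9.4e-5)²·([DE])² / ((0.45)³·(0.0016)²) = 7.4e-4
[DE]² = 0.0195 ⇒ [DE] = 0.14 M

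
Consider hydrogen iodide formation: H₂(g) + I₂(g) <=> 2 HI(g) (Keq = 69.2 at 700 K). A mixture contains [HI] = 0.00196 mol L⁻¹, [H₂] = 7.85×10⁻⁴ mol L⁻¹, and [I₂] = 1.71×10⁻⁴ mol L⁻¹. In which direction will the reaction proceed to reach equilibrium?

Q = [HI]² / ([H₂]·[I₂]) = (0.00196)² / ((7.85×10⁻⁴)·(1.71×10⁻⁴)) = 28.6
Q = 28.6 < Keq = 69.2, so the forward reaction proceeds.

forward (toward products)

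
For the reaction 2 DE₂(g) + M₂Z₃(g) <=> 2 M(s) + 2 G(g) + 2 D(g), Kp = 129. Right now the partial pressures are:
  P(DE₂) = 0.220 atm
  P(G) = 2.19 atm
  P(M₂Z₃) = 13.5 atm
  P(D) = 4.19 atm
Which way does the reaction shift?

at equilibrium

(M is a pure solid — omitted from Qp.)
Qp = P(G)²·P(D)² / (P(DE₂)²·P(M₂Z₃)) = (2.19)²·(4.19)² / ((0.220)²·(13.5)) = 129
Qp = 129 = Kp, so the system is already at equilibrium.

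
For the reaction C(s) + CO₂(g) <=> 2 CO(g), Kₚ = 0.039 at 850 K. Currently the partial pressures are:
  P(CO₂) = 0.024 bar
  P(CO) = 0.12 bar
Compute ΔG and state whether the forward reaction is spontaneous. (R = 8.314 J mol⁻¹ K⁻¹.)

ΔG = 19.3 kJ/mol; the forward reaction is non-spontaneous

(C is a pure solid — omitted from Qₚ.)
Qₚ = P(CO)² / P(CO₂) = (0.12)² / (0.024) = 0.600
ΔG = RT ln(Qₚ/Kₚ) = (8.314 J mol⁻¹ K⁻¹)(850 K) × ln(0.600/0.039)
   = (7.067 kJ/mol)(2.733) = 19.3 kJ/mol
ΔG > 0, so the forward reaction is non-spontaneous (proceeds in reverse).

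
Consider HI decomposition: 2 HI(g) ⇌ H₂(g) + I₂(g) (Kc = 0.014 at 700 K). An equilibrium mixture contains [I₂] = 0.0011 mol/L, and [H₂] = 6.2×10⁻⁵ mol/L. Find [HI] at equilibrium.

[HI] = 0.0022 mol/L

At equilibrium, Kc = [H₂]·[I₂] / [HI]² = 0.014.
(6.2×10⁻⁵)·(0.0011) / ([HI])² = 0.014
[HI]² = 4.87×10⁻⁶ ⇒ [HI] = 0.0022 mol/L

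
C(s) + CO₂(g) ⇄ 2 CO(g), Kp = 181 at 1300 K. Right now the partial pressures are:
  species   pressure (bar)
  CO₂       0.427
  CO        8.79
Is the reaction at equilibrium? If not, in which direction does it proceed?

at equilibrium

(C is a pure solid — omitted from Qp.)
Qp = P(CO)² / P(CO₂) = (8.79)² / (0.427) = 181
Qp = 181 = Kp, so the system is already at equilibrium.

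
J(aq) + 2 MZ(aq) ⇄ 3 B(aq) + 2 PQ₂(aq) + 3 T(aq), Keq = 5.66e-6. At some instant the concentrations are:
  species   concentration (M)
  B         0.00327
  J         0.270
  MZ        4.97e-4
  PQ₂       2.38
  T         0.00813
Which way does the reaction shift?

forward (toward products)

Q = [B]³·[PQ₂]²·[T]³ / ([J]·[MZ]²) = (0.00327)³·(2.38)²·(0.00813)³ / ((0.270)·(4.97e-4)²) = 1.60e-6
Q = 1.60e-6 < Keq = 5.66e-6, so the forward reaction proceeds.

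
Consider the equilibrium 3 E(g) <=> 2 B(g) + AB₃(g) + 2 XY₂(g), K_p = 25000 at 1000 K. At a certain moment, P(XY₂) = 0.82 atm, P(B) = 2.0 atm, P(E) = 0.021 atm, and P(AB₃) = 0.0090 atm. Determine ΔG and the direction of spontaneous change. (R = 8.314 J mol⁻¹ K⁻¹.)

Q_p = P(B)²·P(AB₃)·P(XY₂)² / P(E)³ = (2.0)²·(0.0090)·(0.82)² / (0.021)³ = 2610
ΔG = RT ln(Q_p/K_p) = (8.314 J mol⁻¹ K⁻¹)(1000 K) × ln(2610/25000)
   = (8.314 kJ/mol)(-2.260) = -18.8 kJ/mol
ΔG < 0, so the forward reaction is spontaneous (proceeds forward).

ΔG = -18.8 kJ/mol; the forward reaction is spontaneous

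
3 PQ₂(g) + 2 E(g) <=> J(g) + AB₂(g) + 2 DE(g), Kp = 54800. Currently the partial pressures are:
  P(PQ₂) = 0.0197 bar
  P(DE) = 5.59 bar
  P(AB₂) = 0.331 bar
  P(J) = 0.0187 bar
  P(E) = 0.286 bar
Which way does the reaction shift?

Qp = P(J)·P(AB₂)·P(DE)² / (P(PQ₂)³·P(E)²) = (0.0187)·(0.331)·(5.59)² / ((0.0197)³·(0.286)²) = 3.09×10⁵
Qp = 3.09×10⁵ > Kp = 54800, so the reverse reaction proceeds.

in the reverse direction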